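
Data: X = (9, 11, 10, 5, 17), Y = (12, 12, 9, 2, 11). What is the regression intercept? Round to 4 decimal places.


a = ybar - b*xbar, where b = sum((xi-xbar)(yi-ybar)) / sum((xi-xbar)^2)
n = 5, xbar = 52/5 = 10.4, ybar = 46/5 = 9.2
Sxy = sum((xi-xbar)(yi-ybar)) = 48.6
Sxx = sum((xi-xbar)^2) = 75.2
b = Sxy / Sxx = 243/376 ≈ 0.646277
a = 9.2 - 0.646277 * 10.4 = 233/94 ≈ 2.478723

2.4787


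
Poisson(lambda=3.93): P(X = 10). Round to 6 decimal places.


P = e^(-lam) * lam^k / k!
e^(-3.93) ≈ 0.01964367
lam^k = 3.93^10 ≈ 878871.747562
k! = 10! = 3628800
P = 0.01964367 * 878871.747562 / 3628800 ≈ 0.004758

0.004758


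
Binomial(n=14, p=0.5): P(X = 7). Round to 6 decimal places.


P = C(n,k) * p^k * (1-p)^(n-k)
C(14,7) = 3432
p^k = 0.5^7 = 0.0078125
(1-p)^(n-k) = 0.5^7 = 0.0078125
P = 3432 * 0.0078125 * 0.0078125 = 429/2048 ≈ 0.209473

0.209473


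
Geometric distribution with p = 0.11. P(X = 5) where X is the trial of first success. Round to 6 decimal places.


P = (1-p)^(k-1) * p
(1-p)^(k-1) = 0.89^4 ≈ 0.6274224
P = 0.6274224 * 0.11 ≈ 0.06901647

0.069016


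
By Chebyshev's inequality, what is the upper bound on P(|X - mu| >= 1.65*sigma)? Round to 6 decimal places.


P <= 1/k^2
k^2 = 1.65^2 = 2.7225
1/k^2 = 1 / 2.7225 = 400/1089 ≈ 0.36730946

0.367309


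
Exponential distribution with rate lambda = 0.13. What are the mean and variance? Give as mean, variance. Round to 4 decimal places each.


mean = 1/lam, var = 1/lam^2
mean = 1 / 0.13 = 100/13 ≈ 7.692308
lam^2 = 0.13^2 = 0.0169
var = 1 / 0.0169 = 10000/169 ≈ 59.171598

7.6923, 59.1716


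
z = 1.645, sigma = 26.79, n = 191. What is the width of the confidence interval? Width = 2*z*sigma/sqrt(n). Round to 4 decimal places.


width = 2*z*sigma/sqrt(n)
2*z*sigma = 2 * 1.645 * 26.79 = 88.1391
sqrt(191) ≈ 13.820275
width = 88.1391 / 13.820275 ≈ 6.377521

6.3775


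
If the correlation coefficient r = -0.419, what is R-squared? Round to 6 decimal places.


R^2 = r^2 = (-0.419)^2 = 0.175561

0.175561


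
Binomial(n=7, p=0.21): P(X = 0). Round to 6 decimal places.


P = C(n,k) * p^k * (1-p)^(n-k)
C(7,0) = 1
p^k = 0.21^0 = 1
(1-p)^(n-k) = 0.79^7 ≈ 0.1920391
P = 1 * 1 * 0.1920391 ≈ 0.192039

0.192039


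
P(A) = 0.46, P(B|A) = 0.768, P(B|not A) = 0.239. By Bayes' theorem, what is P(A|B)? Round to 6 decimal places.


P(A|B) = P(B|A)*P(A) / P(B), P(B) = P(B|A)*P(A) + P(B|not A)*P(not A)
P(B|A)*P(A) = 0.768 * 0.46 = 0.35328
P(B|not A)*P(not A) = 0.239 * 0.54 = 0.12906
P(B) = 0.35328 + 0.12906 = 0.48234
P(A|B) = 0.35328 / 0.48234 = 5888/8039 ≈ 0.73242941

0.732429


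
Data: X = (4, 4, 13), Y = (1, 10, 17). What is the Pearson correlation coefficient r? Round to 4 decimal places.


r = sum((xi-xbar)(yi-ybar)) / sqrt(sum((xi-xbar)^2) * sum((yi-ybar)^2))
n = 3, xbar = 21/3 = 7, ybar = 28/3 ≈ 9.333333
Sxy = sum((xi-xbar)(yi-ybar)) = 69
Sxx = sum((xi-xbar)^2) = 54
Syy = sum((yi-ybar)^2) = 386/3 ≈ 128.666667
sqrt(Sxx*Syy) ≈ 83.354664
r = Sxy / sqrt(Sxx*Syy) = 69 / 83.354664 ≈ 0.827788

0.8278


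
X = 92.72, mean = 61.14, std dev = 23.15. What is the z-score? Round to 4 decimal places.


z = (X - mu) / sigma
X - mu = 92.72 - 61.14 = 31.58
z = 31.58 / 23.15 = 3158/2315 ≈ 1.364147

1.3641


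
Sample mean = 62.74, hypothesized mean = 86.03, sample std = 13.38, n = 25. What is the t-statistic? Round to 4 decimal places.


t = (xbar - mu0) / (s/sqrt(n))
xbar - mu0 = 62.74 - 86.03 = -23.29
sqrt(25) = 5
s/sqrt(n) = 13.38 / 5 = 2.676
t = -23.29 / 2.676 = -11645/1338 ≈ -8.703288

-8.7033


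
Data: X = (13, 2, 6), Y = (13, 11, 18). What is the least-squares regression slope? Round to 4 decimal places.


b = sum((xi-xbar)(yi-ybar)) / sum((xi-xbar)^2)
n = 3, xbar = 21/3 = 7, ybar = 42/3 = 14
Sxy = sum((xi-xbar)(yi-ybar)) = 5
Sxx = sum((xi-xbar)^2) = 62
b = Sxy / Sxx = 5/62 ≈ 0.080645

0.0806


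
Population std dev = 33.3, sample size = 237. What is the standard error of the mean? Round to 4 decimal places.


SE = sigma / sqrt(n)
sqrt(237) ≈ 15.394804
SE = 33.3 / 15.394804 ≈ 2.163067

2.1631


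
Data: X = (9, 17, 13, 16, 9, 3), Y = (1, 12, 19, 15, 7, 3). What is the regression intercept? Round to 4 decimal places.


a = ybar - b*xbar, where b = sum((xi-xbar)(yi-ybar)) / sum((xi-xbar)^2)
n = 6, xbar = 67/6 ≈ 11.166667, ybar = 57/6 = 9.5
Sxy = sum((xi-xbar)(yi-ybar)) = 135.5
Sxx = sum((xi-xbar)^2) = 821/6 ≈ 136.833333
b = Sxy / Sxx = 813/821 ≈ 0.990256
a = 9.5 - 0.990256 * 11.166667 = -1279/821 ≈ -1.557856

-1.5579


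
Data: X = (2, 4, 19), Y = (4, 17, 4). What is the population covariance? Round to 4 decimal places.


Cov = (1/n)*sum((xi-xbar)(yi-ybar))
n = 3, xbar = 25/3 ≈ 8.333333, ybar = 25/3 ≈ 8.333333
sum((xi-xbar)(yi-ybar)) = -169/3 ≈ -56.333333
Cov = -56.333333 / 3 = -169/9 ≈ -18.777778

-18.7778


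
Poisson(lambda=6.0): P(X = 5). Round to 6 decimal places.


P = e^(-lam) * lam^k / k!
e^(-6.0) ≈ 0.002478752
lam^k = 6.0^5 = 7776
k! = 5! = 120
P = 0.002478752 * 7776 / 120 ≈ 0.160623

0.160623


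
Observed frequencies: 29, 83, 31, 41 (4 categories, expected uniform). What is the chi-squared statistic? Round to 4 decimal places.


chi2 = sum((O-E)^2/E), E = total/4
total = 184, E = 184/4 = 46
(29 - 46)^2 / 46 = 289 / 46 = 289/46 ≈ 6.282609
(83 - 46)^2 / 46 = 1369 / 46 = 1369/46 ≈ 29.760870
(31 - 46)^2 / 46 = 225 / 46 = 225/46 ≈ 4.891304
(41 - 46)^2 / 46 = 25 / 46 = 25/46 ≈ 0.543478
chi2 = 954/23 ≈ 41.478261

41.4783


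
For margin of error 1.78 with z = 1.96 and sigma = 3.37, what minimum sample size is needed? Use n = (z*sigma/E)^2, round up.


z*sigma/E = 1.96 * 3.37 / 1.78 = 16513/4450 ≈ 3.710787
(z*sigma/E)^2 ≈ 13.769937
round up: n = 14

14


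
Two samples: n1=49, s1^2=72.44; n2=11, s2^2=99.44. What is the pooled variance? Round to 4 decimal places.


sp^2 = ((n1-1)*s1^2 + (n2-1)*s2^2)/(n1+n2-2)
(n1-1)*s1^2 = 48 * 72.44 = 3477.12
(n2-1)*s2^2 = 10 * 99.44 = 994.4
numerator = 3477.12 + 994.4 = 4471.52
n1+n2-2 = 58
sp^2 = 4471.52 / 58 = 55894/725 ≈ 77.095172

77.0952


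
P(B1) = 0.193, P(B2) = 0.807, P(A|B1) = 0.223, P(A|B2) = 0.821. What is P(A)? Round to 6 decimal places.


P(A) = P(A|B1)*P(B1) + P(A|B2)*P(B2)
P(A|B1)*P(B1) = 0.223 * 0.193 = 0.043039
P(A|B2)*P(B2) = 0.821 * 0.807 = 0.662547
P(A) = 0.043039 + 0.662547 = 0.705586

0.705586


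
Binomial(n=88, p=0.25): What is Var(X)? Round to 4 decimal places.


Var = n*p*(1-p) = 88 * 0.25 * 0.75 = 16.5

16.5000


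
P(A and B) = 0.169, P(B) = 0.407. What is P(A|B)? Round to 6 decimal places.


P(A|B) = P(A and B) / P(B) = 0.169 / 0.407 = 169/407 ≈ 0.41523342

0.415233


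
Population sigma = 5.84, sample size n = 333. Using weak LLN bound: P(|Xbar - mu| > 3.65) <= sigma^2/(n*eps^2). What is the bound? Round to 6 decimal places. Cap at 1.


bound = min(1, sigma^2/(n*eps^2))
sigma^2 = 5.84^2 = 34.1056
n*eps^2 = 333 * 3.65^2 = 333 * 13.3225 = 4436.3925
sigma^2/(n*eps^2) = 34.1056 / 4436.3925 = 64/8325 ≈ 0.00768769

0.007688


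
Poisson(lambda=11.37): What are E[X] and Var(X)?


E[X] = Var(X) = lambda = 11.37

11.37, 11.37


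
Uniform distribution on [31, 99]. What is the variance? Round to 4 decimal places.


Var = (b-a)^2 / 12
(b-a)^2 = (99 - 31)^2 = 4624
Var = 4624/12 ≈ 385.333333

385.3333


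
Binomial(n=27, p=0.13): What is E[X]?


E[X] = n*p = 27 * 0.13 = 3.51

3.51


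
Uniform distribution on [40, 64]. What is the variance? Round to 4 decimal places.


Var = (b-a)^2 / 12
(b-a)^2 = (64 - 40)^2 = 576
Var = 576/12 = 48

48.0000


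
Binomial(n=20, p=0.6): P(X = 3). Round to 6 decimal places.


P = C(n,k) * p^k * (1-p)^(n-k)
C(20,3) = 1140
p^k = 0.6^3 = 0.216
(1-p)^(n-k) = 0.4^17 ≈ 0.0000001717987
P = 1140 * 0.216 * 0.0000001717987 ≈ 0.000042

0.000042


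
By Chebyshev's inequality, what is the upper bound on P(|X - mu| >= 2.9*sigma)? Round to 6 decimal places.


P <= 1/k^2
k^2 = 2.9^2 = 8.41
1/k^2 = 1 / 8.41 = 100/841 ≈ 0.11890606

0.118906


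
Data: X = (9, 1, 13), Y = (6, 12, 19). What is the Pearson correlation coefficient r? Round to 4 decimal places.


r = sum((xi-xbar)(yi-ybar)) / sqrt(sum((xi-xbar)^2) * sum((yi-ybar)^2))
n = 3, xbar = 23/3 ≈ 7.666667, ybar = 37/3 ≈ 12.333333
Sxy = sum((xi-xbar)(yi-ybar)) = 88/3 ≈ 29.333333
Sxx = sum((xi-xbar)^2) = 224/3 ≈ 74.666667
Syy = sum((yi-ybar)^2) = 254/3 ≈ 84.666667
sqrt(Sxx*Syy) ≈ 79.509608
r = Sxy / sqrt(Sxx*Syy) = 29.333333 / 79.509608 ≈ 0.368928

0.3689


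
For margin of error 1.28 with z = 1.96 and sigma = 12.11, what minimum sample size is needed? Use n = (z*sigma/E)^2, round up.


z*sigma/E = 1.96 * 12.11 / 1.28 = 59339/3200 ≈ 18.543438
(z*sigma/E)^2 ≈ 343.859074
round up: n = 344

344


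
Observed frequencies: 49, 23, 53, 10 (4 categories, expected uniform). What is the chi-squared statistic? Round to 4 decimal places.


chi2 = sum((O-E)^2/E), E = total/4
total = 135, E = 135/4 = 33.75
(49 - 33.75)^2 / 33.75 = 232.5625 / 33.75 = 3721/540 ≈ 6.890741
(23 - 33.75)^2 / 33.75 = 115.5625 / 33.75 = 1849/540 ≈ 3.424074
(53 - 33.75)^2 / 33.75 = 370.5625 / 33.75 = 5929/540 ≈ 10.979630
(10 - 33.75)^2 / 33.75 = 564.0625 / 33.75 = 1805/108 ≈ 16.712963
chi2 = 5131/135 ≈ 38.007407

38.0074


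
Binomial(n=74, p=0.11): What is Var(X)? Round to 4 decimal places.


Var = n*p*(1-p) = 74 * 0.11 * 0.89 = 7.2446

7.2446


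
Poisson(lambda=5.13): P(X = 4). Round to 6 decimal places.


P = e^(-lam) * lam^k / k!
e^(-5.13) ≈ 0.005916560
lam^k = 5.13^4 ≈ 692.579226
k! = 4! = 24
P = 0.005916560 * 692.579226 / 24 ≈ 0.170737

0.170737


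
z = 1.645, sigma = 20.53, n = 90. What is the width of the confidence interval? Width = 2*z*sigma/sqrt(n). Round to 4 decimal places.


width = 2*z*sigma/sqrt(n)
2*z*sigma = 2 * 1.645 * 20.53 = 67.5437
sqrt(90) ≈ 9.486833
width = 67.5437 / 9.486833 ≈ 7.119731

7.1197


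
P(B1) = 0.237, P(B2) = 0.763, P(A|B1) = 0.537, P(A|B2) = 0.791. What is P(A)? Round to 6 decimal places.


P(A) = P(A|B1)*P(B1) + P(A|B2)*P(B2)
P(A|B1)*P(B1) = 0.537 * 0.237 = 0.127269
P(A|B2)*P(B2) = 0.791 * 0.763 = 0.603533
P(A) = 0.127269 + 0.603533 = 0.730802

0.730802


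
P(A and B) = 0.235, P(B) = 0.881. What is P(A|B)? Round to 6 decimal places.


P(A|B) = P(A and B) / P(B) = 0.235 / 0.881 = 235/881 ≈ 0.26674234

0.266742


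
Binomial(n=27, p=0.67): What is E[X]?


E[X] = n*p = 27 * 0.67 = 18.09

18.09


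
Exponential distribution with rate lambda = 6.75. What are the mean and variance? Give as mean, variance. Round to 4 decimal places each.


mean = 1/lam, var = 1/lam^2
mean = 1 / 6.75 = 4/27 ≈ 0.148148
lam^2 = 6.75^2 = 45.5625
var = 1 / 45.5625 = 16/729 ≈ 0.021948

0.1481, 0.0219


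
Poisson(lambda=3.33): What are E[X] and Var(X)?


E[X] = Var(X) = lambda = 3.33

3.33, 3.33


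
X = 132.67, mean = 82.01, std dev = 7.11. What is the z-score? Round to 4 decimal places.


z = (X - mu) / sigma
X - mu = 132.67 - 82.01 = 50.66
z = 50.66 / 7.11 = 5066/711 ≈ 7.125176

7.1252


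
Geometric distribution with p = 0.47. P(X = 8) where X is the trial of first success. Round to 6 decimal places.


P = (1-p)^(k-1) * p
(1-p)^(k-1) = 0.53^7 ≈ 0.01174711
P = 0.01174711 * 0.47 ≈ 0.005521142

0.005521


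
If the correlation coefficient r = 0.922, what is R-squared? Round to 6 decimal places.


R^2 = r^2 = (0.922)^2 = 0.850084

0.850084


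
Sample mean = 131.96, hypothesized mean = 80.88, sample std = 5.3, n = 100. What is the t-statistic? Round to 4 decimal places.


t = (xbar - mu0) / (s/sqrt(n))
xbar - mu0 = 131.96 - 80.88 = 51.08
sqrt(100) = 10
s/sqrt(n) = 5.3 / 10 = 0.53
t = 51.08 / 0.53 = 5108/53 ≈ 96.377358

96.3774


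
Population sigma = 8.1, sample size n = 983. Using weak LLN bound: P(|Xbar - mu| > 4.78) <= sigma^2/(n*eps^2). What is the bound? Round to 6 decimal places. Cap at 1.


bound = min(1, sigma^2/(n*eps^2))
sigma^2 = 8.1^2 = 65.61
n*eps^2 = 983 * 4.78^2 = 983 * 22.8484 = 22459.9772
sigma^2/(n*eps^2) = 65.61 / 22459.9772 ≈ 0.00292120

0.002921


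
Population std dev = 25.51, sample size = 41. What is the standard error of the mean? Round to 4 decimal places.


SE = sigma / sqrt(n)
sqrt(41) ≈ 6.403124
SE = 25.51 / 6.403124 ≈ 3.983993

3.9840


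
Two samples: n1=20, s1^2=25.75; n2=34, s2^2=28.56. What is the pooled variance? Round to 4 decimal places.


sp^2 = ((n1-1)*s1^2 + (n2-1)*s2^2)/(n1+n2-2)
(n1-1)*s1^2 = 19 * 25.75 = 489.25
(n2-1)*s2^2 = 33 * 28.56 = 942.48
numerator = 489.25 + 942.48 = 1431.73
n1+n2-2 = 52
sp^2 = 1431.73 / 52 = 143173/5200 ≈ 27.533269

27.5333


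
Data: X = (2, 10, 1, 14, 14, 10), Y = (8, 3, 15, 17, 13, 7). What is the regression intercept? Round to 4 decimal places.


a = ybar - b*xbar, where b = sum((xi-xbar)(yi-ybar)) / sum((xi-xbar)^2)
n = 6, xbar = 51/6 = 8.5, ybar = 63/6 = 10.5
Sxy = sum((xi-xbar)(yi-ybar)) = 15.5
Sxx = sum((xi-xbar)^2) = 163.5
b = Sxy / Sxx = 31/327 ≈ 0.094801
a = 10.5 - 0.094801 * 8.5 = 3170/327 ≈ 9.694190

9.6942


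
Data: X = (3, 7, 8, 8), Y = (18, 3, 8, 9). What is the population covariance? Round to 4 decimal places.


Cov = (1/n)*sum((xi-xbar)(yi-ybar))
n = 4, xbar = 26/4 = 6.5, ybar = 38/4 = 9.5
sum((xi-xbar)(yi-ybar)) = -36
Cov = -36 / 4 = -9

-9.0000


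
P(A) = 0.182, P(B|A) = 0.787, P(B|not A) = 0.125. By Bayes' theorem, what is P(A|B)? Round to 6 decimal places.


P(A|B) = P(B|A)*P(A) / P(B), P(B) = P(B|A)*P(A) + P(B|not A)*P(not A)
P(B|A)*P(A) = 0.787 * 0.182 = 0.143234
P(B|not A)*P(not A) = 0.125 * 0.818 = 0.10225
P(B) = 0.143234 + 0.10225 = 0.245484
P(A|B) = 0.143234 / 0.245484 ≈ 0.58347591

0.583476


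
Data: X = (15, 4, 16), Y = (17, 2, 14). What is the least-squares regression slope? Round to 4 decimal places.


b = sum((xi-xbar)(yi-ybar)) / sum((xi-xbar)^2)
n = 3, xbar = 35/3 ≈ 11.666667, ybar = 33/3 = 11
Sxy = sum((xi-xbar)(yi-ybar)) = 102
Sxx = sum((xi-xbar)^2) = 266/3 ≈ 88.666667
b = Sxy / Sxx = 153/133 ≈ 1.150376

1.1504


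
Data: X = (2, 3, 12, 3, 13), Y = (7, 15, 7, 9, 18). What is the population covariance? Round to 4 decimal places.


Cov = (1/n)*sum((xi-xbar)(yi-ybar))
n = 5, xbar = 33/5 = 6.6, ybar = 56/5 = 11.2
sum((xi-xbar)(yi-ybar)) = 34.4
Cov = 34.4 / 5 = 6.88

6.8800


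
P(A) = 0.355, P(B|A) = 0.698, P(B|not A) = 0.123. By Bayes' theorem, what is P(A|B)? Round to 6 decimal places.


P(A|B) = P(B|A)*P(A) / P(B), P(B) = P(B|A)*P(A) + P(B|not A)*P(not A)
P(B|A)*P(A) = 0.698 * 0.355 = 0.24779
P(B|not A)*P(not A) = 0.123 * 0.645 = 0.079335
P(B) = 0.24779 + 0.079335 = 0.327125
P(A|B) = 0.24779 / 0.327125 ≈ 0.75747803

0.757478


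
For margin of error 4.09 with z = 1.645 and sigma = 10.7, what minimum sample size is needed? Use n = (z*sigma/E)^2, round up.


z*sigma/E = 1.645 * 10.7 / 4.09 = 35203/8180 ≈ 4.303545
(z*sigma/E)^2 ≈ 18.520502
round up: n = 19

19


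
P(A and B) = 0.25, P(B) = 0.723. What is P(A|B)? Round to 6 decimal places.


P(A|B) = P(A and B) / P(B) = 0.25 / 0.723 = 250/723 ≈ 0.34578147

0.345781


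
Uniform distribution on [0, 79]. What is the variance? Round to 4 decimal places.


Var = (b-a)^2 / 12
(b-a)^2 = (79 - 0)^2 = 6241
Var = 6241/12 ≈ 520.083333

520.0833


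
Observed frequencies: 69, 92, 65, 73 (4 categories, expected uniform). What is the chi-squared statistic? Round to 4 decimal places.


chi2 = sum((O-E)^2/E), E = total/4
total = 299, E = 299/4 = 74.75
(69 - 74.75)^2 / 74.75 = 33.0625 / 74.75 = 23/52 ≈ 0.442308
(92 - 74.75)^2 / 74.75 = 297.5625 / 74.75 = 207/52 ≈ 3.980769
(65 - 74.75)^2 / 74.75 = 95.0625 / 74.75 = 117/92 ≈ 1.271739
(73 - 74.75)^2 / 74.75 = 3.0625 / 74.75 = 49/1196 ≈ 0.040970
chi2 = 1715/299 ≈ 5.735786

5.7358


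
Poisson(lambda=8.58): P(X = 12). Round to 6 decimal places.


P = e^(-lam) * lam^k / k!
e^(-8.58) ≈ 0.0001878250
lam^k = 8.58^12 ≈ 159164956238.922507
k! = 12! = 479001600
P = 0.0001878250 * 159164956238.922507 / 479001600 ≈ 0.062411

0.062411


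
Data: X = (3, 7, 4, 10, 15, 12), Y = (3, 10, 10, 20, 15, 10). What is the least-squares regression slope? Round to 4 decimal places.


b = sum((xi-xbar)(yi-ybar)) / sum((xi-xbar)^2)
n = 6, xbar = 51/6 = 8.5, ybar = 68/6 = 34/3 ≈ 11.333333
Sxy = sum((xi-xbar)(yi-ybar)) = 86
Sxx = sum((xi-xbar)^2) = 109.5
b = Sxy / Sxx = 172/219 ≈ 0.785388

0.7854


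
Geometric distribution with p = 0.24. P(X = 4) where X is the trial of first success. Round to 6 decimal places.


P = (1-p)^(k-1) * p
(1-p)^(k-1) = 0.76^3 = 0.438976
P = 0.438976 * 0.24 ≈ 0.1053542

0.105354


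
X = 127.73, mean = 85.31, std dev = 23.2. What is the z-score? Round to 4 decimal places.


z = (X - mu) / sigma
X - mu = 127.73 - 85.31 = 42.42
z = 42.42 / 23.2 = 2121/1160 ≈ 1.828448

1.8284


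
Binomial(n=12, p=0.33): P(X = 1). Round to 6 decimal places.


P = C(n,k) * p^k * (1-p)^(n-k)
C(12,1) = 12
p^k = 0.33^1 = 0.33
(1-p)^(n-k) = 0.67^11 ≈ 0.01221301
P = 12 * 0.33 * 0.01221301 ≈ 0.048364

0.048364


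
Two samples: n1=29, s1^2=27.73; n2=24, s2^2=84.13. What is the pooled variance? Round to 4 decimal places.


sp^2 = ((n1-1)*s1^2 + (n2-1)*s2^2)/(n1+n2-2)
(n1-1)*s1^2 = 28 * 27.73 = 776.44
(n2-1)*s2^2 = 23 * 84.13 = 1934.99
numerator = 776.44 + 1934.99 = 2711.43
n1+n2-2 = 51
sp^2 = 2711.43 / 51 = 90381/1700 ≈ 53.165294

53.1653


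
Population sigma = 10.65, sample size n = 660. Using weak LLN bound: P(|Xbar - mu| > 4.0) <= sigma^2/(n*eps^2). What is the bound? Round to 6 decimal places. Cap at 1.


bound = min(1, sigma^2/(n*eps^2))
sigma^2 = 10.65^2 = 113.4225
n*eps^2 = 660 * 4.0^2 = 660 * 16 = 10560
sigma^2/(n*eps^2) = 113.4225 / 10560 ≈ 0.01074077

0.010741


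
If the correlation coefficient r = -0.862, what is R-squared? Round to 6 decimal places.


R^2 = r^2 = (-0.862)^2 = 0.743044

0.743044


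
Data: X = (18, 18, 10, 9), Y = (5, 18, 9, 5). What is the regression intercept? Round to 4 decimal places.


a = ybar - b*xbar, where b = sum((xi-xbar)(yi-ybar)) / sum((xi-xbar)^2)
n = 4, xbar = 55/4 = 13.75, ybar = 37/4 = 9.25
Sxy = sum((xi-xbar)(yi-ybar)) = 40.25
Sxx = sum((xi-xbar)^2) = 72.75
b = Sxy / Sxx = 161/291 ≈ 0.553265
a = 9.25 - 0.553265 * 13.75 = 478/291 ≈ 1.642612

1.6426


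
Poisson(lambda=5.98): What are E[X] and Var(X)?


E[X] = Var(X) = lambda = 5.98

5.98, 5.98


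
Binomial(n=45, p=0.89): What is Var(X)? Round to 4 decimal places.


Var = n*p*(1-p) = 45 * 0.89 * 0.11 = 4.4055

4.4055


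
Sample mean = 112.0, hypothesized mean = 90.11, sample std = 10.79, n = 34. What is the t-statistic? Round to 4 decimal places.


t = (xbar - mu0) / (s/sqrt(n))
xbar - mu0 = 112.0 - 90.11 = 21.89
sqrt(34) ≈ 5.83095189
s/sqrt(n) = 10.79 / 5.83095189 ≈ 1.85046973
t = 21.89 / 1.85046973 ≈ 11.829429

11.8294


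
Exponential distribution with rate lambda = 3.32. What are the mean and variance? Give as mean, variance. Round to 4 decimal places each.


mean = 1/lam, var = 1/lam^2
mean = 1 / 3.32 = 25/83 ≈ 0.301205
lam^2 = 3.32^2 = 11.0224
var = 1 / 11.0224 = 625/6889 ≈ 0.090724

0.3012, 0.0907


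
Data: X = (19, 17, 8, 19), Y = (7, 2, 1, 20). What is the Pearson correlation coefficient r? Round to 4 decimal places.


r = sum((xi-xbar)(yi-ybar)) / sqrt(sum((xi-xbar)^2) * sum((yi-ybar)^2))
n = 4, xbar = 63/4 = 15.75, ybar = 30/4 = 7.5
Sxy = sum((xi-xbar)(yi-ybar)) = 82.5
Sxx = sum((xi-xbar)^2) = 82.75
Syy = sum((yi-ybar)^2) = 229
sqrt(Sxx*Syy) ≈ 137.658091
r = Sxy / sqrt(Sxx*Syy) = 82.5 / 137.658091 ≈ 0.599311

0.5993


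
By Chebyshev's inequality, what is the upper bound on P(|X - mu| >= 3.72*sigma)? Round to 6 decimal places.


P <= 1/k^2
k^2 = 3.72^2 = 13.8384
1/k^2 = 1 / 13.8384 = 625/8649 ≈ 0.07226269

0.072263


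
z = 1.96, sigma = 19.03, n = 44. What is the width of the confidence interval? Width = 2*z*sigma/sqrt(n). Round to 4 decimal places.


width = 2*z*sigma/sqrt(n)
2*z*sigma = 2 * 1.96 * 19.03 = 74.5976
sqrt(44) ≈ 6.633250
width = 74.5976 / 6.633250 ≈ 11.246011

11.2460


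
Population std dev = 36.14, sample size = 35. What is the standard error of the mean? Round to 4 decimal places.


SE = sigma / sqrt(n)
sqrt(35) ≈ 5.916080
SE = 36.14 / 5.916080 ≈ 6.108775

6.1088


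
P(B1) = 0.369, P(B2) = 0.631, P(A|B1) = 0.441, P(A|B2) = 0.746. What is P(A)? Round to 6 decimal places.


P(A) = P(A|B1)*P(B1) + P(A|B2)*P(B2)
P(A|B1)*P(B1) = 0.441 * 0.369 = 0.162729
P(A|B2)*P(B2) = 0.746 * 0.631 = 0.470726
P(A) = 0.162729 + 0.470726 = 0.633455

0.633455


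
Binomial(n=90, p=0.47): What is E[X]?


E[X] = n*p = 90 * 0.47 = 42.3

42.3


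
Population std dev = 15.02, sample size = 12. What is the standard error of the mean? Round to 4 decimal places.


SE = sigma / sqrt(n)
sqrt(12) ≈ 3.464102
SE = 15.02 / 3.464102 ≈ 4.335901

4.3359


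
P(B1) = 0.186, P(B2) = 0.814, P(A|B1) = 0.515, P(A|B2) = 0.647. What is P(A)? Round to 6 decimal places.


P(A) = P(A|B1)*P(B1) + P(A|B2)*P(B2)
P(A|B1)*P(B1) = 0.515 * 0.186 = 0.09579
P(A|B2)*P(B2) = 0.647 * 0.814 = 0.526658
P(A) = 0.09579 + 0.526658 = 0.622448

0.622448


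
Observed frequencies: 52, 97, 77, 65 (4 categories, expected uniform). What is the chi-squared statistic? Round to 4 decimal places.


chi2 = sum((O-E)^2/E), E = total/4
total = 291, E = 291/4 = 72.75
(52 - 72.75)^2 / 72.75 = 430.5625 / 72.75 = 6889/1164 ≈ 5.918385
(97 - 72.75)^2 / 72.75 = 588.0625 / 72.75 = 97/12 ≈ 8.083333
(77 - 72.75)^2 / 72.75 = 18.0625 / 72.75 = 289/1164 ≈ 0.248282
(65 - 72.75)^2 / 72.75 = 60.0625 / 72.75 = 961/1164 ≈ 0.825601
chi2 = 4387/291 ≈ 15.075601

15.0756


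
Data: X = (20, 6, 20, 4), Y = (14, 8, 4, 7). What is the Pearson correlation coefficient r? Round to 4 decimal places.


r = sum((xi-xbar)(yi-ybar)) / sqrt(sum((xi-xbar)^2) * sum((yi-ybar)^2))
n = 4, xbar = 50/4 = 12.5, ybar = 33/4 = 8.25
Sxy = sum((xi-xbar)(yi-ybar)) = 23.5
Sxx = sum((xi-xbar)^2) = 227
Syy = sum((yi-ybar)^2) = 52.75
sqrt(Sxx*Syy) ≈ 109.426916
r = Sxy / sqrt(Sxx*Syy) = 23.5 / 109.426916 ≈ 0.214755

0.2148


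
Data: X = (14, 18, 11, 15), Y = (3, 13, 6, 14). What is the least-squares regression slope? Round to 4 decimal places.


b = sum((xi-xbar)(yi-ybar)) / sum((xi-xbar)^2)
n = 4, xbar = 58/4 = 14.5, ybar = 36/4 = 9
Sxy = sum((xi-xbar)(yi-ybar)) = 30
Sxx = sum((xi-xbar)^2) = 25
b = Sxy / Sxx = 1.2

1.2000


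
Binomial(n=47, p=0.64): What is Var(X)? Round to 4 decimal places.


Var = n*p*(1-p) = 47 * 0.64 * 0.36 = 10.8288

10.8288


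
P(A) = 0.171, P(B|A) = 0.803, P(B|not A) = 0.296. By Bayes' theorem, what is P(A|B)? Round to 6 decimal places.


P(A|B) = P(B|A)*P(A) / P(B), P(B) = P(B|A)*P(A) + P(B|not A)*P(not A)
P(B|A)*P(A) = 0.803 * 0.171 = 0.137313
P(B|not A)*P(not A) = 0.296 * 0.829 = 0.245384
P(B) = 0.137313 + 0.245384 = 0.382697
P(A|B) = 0.137313 / 0.382697 ≈ 0.35880344

0.358803


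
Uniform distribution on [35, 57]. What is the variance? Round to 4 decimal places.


Var = (b-a)^2 / 12
(b-a)^2 = (57 - 35)^2 = 484
Var = 484/12 ≈ 40.333333

40.3333


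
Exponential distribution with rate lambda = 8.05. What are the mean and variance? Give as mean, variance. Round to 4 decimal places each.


mean = 1/lam, var = 1/lam^2
mean = 1 / 8.05 = 20/161 ≈ 0.124224
lam^2 = 8.05^2 = 64.8025
var = 1 / 64.8025 ≈ 0.015432

0.1242, 0.0154


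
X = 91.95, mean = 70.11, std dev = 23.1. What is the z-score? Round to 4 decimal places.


z = (X - mu) / sigma
X - mu = 91.95 - 70.11 = 21.84
z = 21.84 / 23.1 = 52/55 ≈ 0.945455

0.9455


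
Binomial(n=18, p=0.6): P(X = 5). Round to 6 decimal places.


P = C(n,k) * p^k * (1-p)^(n-k)
C(18,5) = 8568
p^k = 0.6^5 = 0.07776
(1-p)^(n-k) = 0.4^13 ≈ 0.000006710886
P = 8568 * 0.07776 * 0.000006710886 ≈ 0.004471

0.004471


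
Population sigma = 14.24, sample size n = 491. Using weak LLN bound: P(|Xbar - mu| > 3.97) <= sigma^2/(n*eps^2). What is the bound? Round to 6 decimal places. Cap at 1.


bound = min(1, sigma^2/(n*eps^2))
sigma^2 = 14.24^2 = 202.7776
n*eps^2 = 491 * 3.97^2 = 491 * 15.7609 = 7738.6019
sigma^2/(n*eps^2) = 202.7776 / 7738.6019 ≈ 0.02620339

0.026203


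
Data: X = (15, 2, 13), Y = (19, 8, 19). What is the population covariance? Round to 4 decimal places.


Cov = (1/n)*sum((xi-xbar)(yi-ybar))
n = 3, xbar = 30/3 = 10, ybar = 46/3 ≈ 15.333333
sum((xi-xbar)(yi-ybar)) = 88
Cov = 88 / 3 = 88/3 ≈ 29.333333

29.3333


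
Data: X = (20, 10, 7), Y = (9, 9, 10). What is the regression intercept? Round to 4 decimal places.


a = ybar - b*xbar, where b = sum((xi-xbar)(yi-ybar)) / sum((xi-xbar)^2)
n = 3, xbar = 37/3 ≈ 12.333333, ybar = 28/3 ≈ 9.333333
Sxy = sum((xi-xbar)(yi-ybar)) = -16/3 ≈ -5.333333
Sxx = sum((xi-xbar)^2) = 278/3 ≈ 92.666667
b = Sxy / Sxx = -8/139 ≈ -0.057554
a = 9.333333 - (-0.057554) * 12.333333 = 1396/139 ≈ 10.043165

10.0432


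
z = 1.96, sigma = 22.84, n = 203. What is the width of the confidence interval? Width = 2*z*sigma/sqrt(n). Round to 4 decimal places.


width = 2*z*sigma/sqrt(n)
2*z*sigma = 2 * 1.96 * 22.84 = 89.5328
sqrt(203) ≈ 14.247807
width = 89.5328 / 14.247807 ≈ 6.283971

6.2840


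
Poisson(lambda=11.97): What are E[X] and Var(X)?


E[X] = Var(X) = lambda = 11.97

11.97, 11.97


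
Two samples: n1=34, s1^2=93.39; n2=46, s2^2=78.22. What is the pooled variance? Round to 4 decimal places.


sp^2 = ((n1-1)*s1^2 + (n2-1)*s2^2)/(n1+n2-2)
(n1-1)*s1^2 = 33 * 93.39 = 3081.87
(n2-1)*s2^2 = 45 * 78.22 = 3519.9
numerator = 3081.87 + 3519.9 = 6601.77
n1+n2-2 = 78
sp^2 = 6601.77 / 78 = 220059/2600 ≈ 84.638077

84.6381


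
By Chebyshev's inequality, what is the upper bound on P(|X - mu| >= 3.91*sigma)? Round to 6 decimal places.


P <= 1/k^2
k^2 = 3.91^2 = 15.2881
1/k^2 = 1 / 15.2881 ≈ 0.06541035

0.065410


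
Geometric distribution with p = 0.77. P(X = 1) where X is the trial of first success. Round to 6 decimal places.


P = (1-p)^(k-1) * p
(1-p)^(k-1) = 0.23^0 = 1
P = 1 * 0.77 = 0.77

0.770000


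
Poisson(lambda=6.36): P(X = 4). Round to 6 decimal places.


P = e^(-lam) * lam^k / k!
e^(-6.36) ≈ 0.001729367
lam^k = 6.36^4 ≈ 1636.170140
k! = 4! = 24
P = 0.001729367 * 1636.170140 / 24 ≈ 0.117897

0.117897


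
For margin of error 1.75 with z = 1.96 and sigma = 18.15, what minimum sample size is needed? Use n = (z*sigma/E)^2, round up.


z*sigma/E = 1.96 * 18.15 / 1.75 = 20.328
(z*sigma/E)^2 = 413.227584
round up: n = 414

414


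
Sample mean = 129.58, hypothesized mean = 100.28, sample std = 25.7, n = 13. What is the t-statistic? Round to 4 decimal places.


t = (xbar - mu0) / (s/sqrt(n))
xbar - mu0 = 129.58 - 100.28 = 29.3
sqrt(13) ≈ 3.60555128
s/sqrt(n) = 25.7 / 3.60555128 ≈ 7.12789752
t = 29.3 / 7.12789752 ≈ 4.110609

4.1106


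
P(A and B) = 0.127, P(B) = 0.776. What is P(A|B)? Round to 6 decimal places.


P(A|B) = P(A and B) / P(B) = 0.127 / 0.776 = 127/776 ≈ 0.16365979

0.163660


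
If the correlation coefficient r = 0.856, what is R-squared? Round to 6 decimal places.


R^2 = r^2 = (0.856)^2 = 0.732736

0.732736


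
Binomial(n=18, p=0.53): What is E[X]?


E[X] = n*p = 18 * 0.53 = 9.54

9.54


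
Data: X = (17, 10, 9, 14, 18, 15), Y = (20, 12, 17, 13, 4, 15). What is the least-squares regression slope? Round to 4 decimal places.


b = sum((xi-xbar)(yi-ybar)) / sum((xi-xbar)^2)
n = 6, xbar = 83/6 ≈ 13.833333, ybar = 81/6 = 13.5
Sxy = sum((xi-xbar)(yi-ybar)) = -28.5
Sxx = sum((xi-xbar)^2) = 401/6 ≈ 66.833333
b = Sxy / Sxx = -171/401 ≈ -0.426434

-0.4264


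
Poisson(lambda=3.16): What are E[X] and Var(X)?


E[X] = Var(X) = lambda = 3.16

3.16, 3.16


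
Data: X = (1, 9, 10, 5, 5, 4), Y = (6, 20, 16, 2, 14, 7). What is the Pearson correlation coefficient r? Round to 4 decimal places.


r = sum((xi-xbar)(yi-ybar)) / sqrt(sum((xi-xbar)^2) * sum((yi-ybar)^2))
n = 6, xbar = 34/6 = 17/3 ≈ 5.666667, ybar = 65/6 ≈ 10.833333
Sxy = sum((xi-xbar)(yi-ybar)) = 257/3 ≈ 85.666667
Sxx = sum((xi-xbar)^2) = 166/3 ≈ 55.333333
Syy = sum((yi-ybar)^2) = 1421/6 ≈ 236.833333
sqrt(Sxx*Syy) ≈ 114.476101
r = Sxy / sqrt(Sxx*Syy) = 85.666667 / 114.476101 ≈ 0.748337

0.7483


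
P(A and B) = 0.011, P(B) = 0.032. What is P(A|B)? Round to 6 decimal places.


P(A|B) = P(A and B) / P(B) = 0.011 / 0.032 = 0.34375

0.343750


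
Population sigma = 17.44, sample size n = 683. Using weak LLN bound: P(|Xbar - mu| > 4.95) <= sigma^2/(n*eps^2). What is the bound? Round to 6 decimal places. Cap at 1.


bound = min(1, sigma^2/(n*eps^2))
sigma^2 = 17.44^2 = 304.1536
n*eps^2 = 683 * 4.95^2 = 683 * 24.5025 = 16735.2075
sigma^2/(n*eps^2) = 304.1536 / 16735.2075 ≈ 0.01817447

0.018174


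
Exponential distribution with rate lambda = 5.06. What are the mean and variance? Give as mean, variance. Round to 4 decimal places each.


mean = 1/lam, var = 1/lam^2
mean = 1 / 5.06 = 50/253 ≈ 0.197628
lam^2 = 5.06^2 = 25.6036
var = 1 / 25.6036 ≈ 0.039057

0.1976, 0.0391


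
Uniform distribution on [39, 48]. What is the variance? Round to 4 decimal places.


Var = (b-a)^2 / 12
(b-a)^2 = (48 - 39)^2 = 81
Var = 81/12 = 6.75

6.7500


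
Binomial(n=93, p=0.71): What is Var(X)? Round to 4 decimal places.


Var = n*p*(1-p) = 93 * 0.71 * 0.29 = 19.1487

19.1487


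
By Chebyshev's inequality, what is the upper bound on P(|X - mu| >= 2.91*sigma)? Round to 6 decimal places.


P <= 1/k^2
k^2 = 2.91^2 = 8.4681
1/k^2 = 1 / 8.4681 ≈ 0.11809024

0.118090


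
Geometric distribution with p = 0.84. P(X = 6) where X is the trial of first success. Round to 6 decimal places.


P = (1-p)^(k-1) * p
(1-p)^(k-1) = 0.16^5 = 0.0001048576
P = 0.0001048576 * 0.84 ≈ 0.00008808038

0.000088


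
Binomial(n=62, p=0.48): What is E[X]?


E[X] = n*p = 62 * 0.48 = 29.76

29.76


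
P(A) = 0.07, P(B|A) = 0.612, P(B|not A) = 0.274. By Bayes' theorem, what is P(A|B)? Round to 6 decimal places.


P(A|B) = P(B|A)*P(A) / P(B), P(B) = P(B|A)*P(A) + P(B|not A)*P(not A)
P(B|A)*P(A) = 0.612 * 0.07 = 0.04284
P(B|not A)*P(not A) = 0.274 * 0.93 = 0.25482
P(B) = 0.04284 + 0.25482 = 0.29766
P(A|B) = 0.04284 / 0.29766 = 714/4961 ≈ 0.14392260

0.143923


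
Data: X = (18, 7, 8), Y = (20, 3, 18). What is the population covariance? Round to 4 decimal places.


Cov = (1/n)*sum((xi-xbar)(yi-ybar))
n = 3, xbar = 33/3 = 11, ybar = 41/3 ≈ 13.666667
sum((xi-xbar)(yi-ybar)) = 74
Cov = 74 / 3 = 74/3 ≈ 24.666667

24.6667


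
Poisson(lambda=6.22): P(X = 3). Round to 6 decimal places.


P = e^(-lam) * lam^k / k!
e^(-6.22) ≈ 0.001989245
lam^k = 6.22^3 = 240.641848
k! = 3! = 6
P = 0.001989245 * 240.641848 / 6 ≈ 0.079783

0.079783


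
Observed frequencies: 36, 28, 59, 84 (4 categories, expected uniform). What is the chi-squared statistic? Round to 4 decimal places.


chi2 = sum((O-E)^2/E), E = total/4
total = 207, E = 207/4 = 51.75
(36 - 51.75)^2 / 51.75 = 248.0625 / 51.75 = 441/92 ≈ 4.793478
(28 - 51.75)^2 / 51.75 = 564.0625 / 51.75 = 9025/828 ≈ 10.899758
(59 - 51.75)^2 / 51.75 = 52.5625 / 51.75 = 841/828 ≈ 1.015700
(84 - 51.75)^2 / 51.75 = 1040.0625 / 51.75 = 1849/92 ≈ 20.097826
chi2 = 7619/207 ≈ 36.806763

36.8068


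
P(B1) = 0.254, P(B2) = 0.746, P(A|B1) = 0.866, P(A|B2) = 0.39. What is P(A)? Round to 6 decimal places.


P(A) = P(A|B1)*P(B1) + P(A|B2)*P(B2)
P(A|B1)*P(B1) = 0.866 * 0.254 = 0.219964
P(A|B2)*P(B2) = 0.39 * 0.746 = 0.29094
P(A) = 0.219964 + 0.29094 = 0.510904

0.510904


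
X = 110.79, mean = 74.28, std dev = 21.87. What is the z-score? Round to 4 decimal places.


z = (X - mu) / sigma
X - mu = 110.79 - 74.28 = 36.51
z = 36.51 / 21.87 = 1217/729 ≈ 1.669410

1.6694


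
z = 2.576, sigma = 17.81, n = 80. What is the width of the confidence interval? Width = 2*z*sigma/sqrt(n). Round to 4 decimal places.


width = 2*z*sigma/sqrt(n)
2*z*sigma = 2 * 2.576 * 17.81 = 91.75712
sqrt(80) ≈ 8.944272
width = 91.75712 / 8.944272 ≈ 10.258758

10.2588


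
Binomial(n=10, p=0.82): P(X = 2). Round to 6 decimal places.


P = C(n,k) * p^k * (1-p)^(n-k)
C(10,2) = 45
p^k = 0.82^2 = 0.6724
(1-p)^(n-k) = 0.18^8 ≈ 0.000001101996
P = 45 * 0.6724 * 0.000001101996 ≈ 0.000033

0.000033


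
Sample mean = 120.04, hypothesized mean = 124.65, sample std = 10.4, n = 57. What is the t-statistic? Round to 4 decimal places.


t = (xbar - mu0) / (s/sqrt(n))
xbar - mu0 = 120.04 - 124.65 = -4.61
sqrt(57) ≈ 7.54983444
s/sqrt(n) = 10.4 / 7.54983444 ≈ 1.37751365
t = -4.61 / 1.37751365 ≈ -3.346609

-3.3466


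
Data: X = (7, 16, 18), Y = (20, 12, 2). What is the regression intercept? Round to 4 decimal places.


a = ybar - b*xbar, where b = sum((xi-xbar)(yi-ybar)) / sum((xi-xbar)^2)
n = 3, xbar = 41/3 ≈ 13.666667, ybar = 34/3 ≈ 11.333333
Sxy = sum((xi-xbar)(yi-ybar)) = -290/3 ≈ -96.666667
Sxx = sum((xi-xbar)^2) = 206/3 ≈ 68.666667
b = Sxy / Sxx = -145/103 ≈ -1.407767
a = 11.333333 - (-1.407767) * 13.666667 = 3149/103 ≈ 30.572816

30.5728


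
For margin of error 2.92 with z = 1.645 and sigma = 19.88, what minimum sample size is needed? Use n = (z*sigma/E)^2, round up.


z*sigma/E = 1.645 * 19.88 / 2.92 ≈ 11.199521
(z*sigma/E)^2 ≈ 125.429261
round up: n = 126

126


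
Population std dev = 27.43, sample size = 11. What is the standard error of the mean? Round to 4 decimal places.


SE = sigma / sqrt(n)
sqrt(11) ≈ 3.316625
SE = 27.43 / 3.316625 ≈ 8.270456

8.2705


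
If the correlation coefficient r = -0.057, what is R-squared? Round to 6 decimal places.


R^2 = r^2 = (-0.057)^2 = 0.003249

0.003249


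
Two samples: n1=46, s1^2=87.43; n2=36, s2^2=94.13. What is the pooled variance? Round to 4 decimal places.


sp^2 = ((n1-1)*s1^2 + (n2-1)*s2^2)/(n1+n2-2)
(n1-1)*s1^2 = 45 * 87.43 = 3934.35
(n2-1)*s2^2 = 35 * 94.13 = 3294.55
numerator = 3934.35 + 3294.55 = 7228.9
n1+n2-2 = 80
sp^2 = 7228.9 / 80 = 90.36125

90.3613


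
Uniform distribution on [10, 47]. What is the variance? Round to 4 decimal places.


Var = (b-a)^2 / 12
(b-a)^2 = (47 - 10)^2 = 1369
Var = 1369/12 ≈ 114.083333

114.0833


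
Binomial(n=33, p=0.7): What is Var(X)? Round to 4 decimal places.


Var = n*p*(1-p) = 33 * 0.7 * 0.3 = 6.93

6.9300


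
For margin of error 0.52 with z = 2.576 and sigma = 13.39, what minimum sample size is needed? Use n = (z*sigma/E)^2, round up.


z*sigma/E = 2.576 * 13.39 / 0.52 = 66.332
(z*sigma/E)^2 = 4399.934224
round up: n = 4400

4400


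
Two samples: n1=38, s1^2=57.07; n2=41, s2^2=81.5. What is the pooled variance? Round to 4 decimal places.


sp^2 = ((n1-1)*s1^2 + (n2-1)*s2^2)/(n1+n2-2)
(n1-1)*s1^2 = 37 * 57.07 = 2111.59
(n2-1)*s2^2 = 40 * 81.5 = 3260
numerator = 2111.59 + 3260 = 5371.59
n1+n2-2 = 77
sp^2 = 5371.59 / 77 = 76737/1100 ≈ 69.760909

69.7609


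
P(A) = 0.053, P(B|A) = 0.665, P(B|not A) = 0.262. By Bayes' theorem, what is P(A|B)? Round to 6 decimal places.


P(A|B) = P(B|A)*P(A) / P(B), P(B) = P(B|A)*P(A) + P(B|not A)*P(not A)
P(B|A)*P(A) = 0.665 * 0.053 = 0.035245
P(B|not A)*P(not A) = 0.262 * 0.947 = 0.248114
P(B) = 0.035245 + 0.248114 = 0.283359
P(A|B) = 0.035245 / 0.283359 ≈ 0.12438285

0.124383


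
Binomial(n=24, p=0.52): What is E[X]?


E[X] = n*p = 24 * 0.52 = 12.48

12.48


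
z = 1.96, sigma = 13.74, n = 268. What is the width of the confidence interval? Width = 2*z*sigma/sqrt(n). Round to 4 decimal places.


width = 2*z*sigma/sqrt(n)
2*z*sigma = 2 * 1.96 * 13.74 = 53.8608
sqrt(268) ≈ 16.370706
width = 53.8608 / 16.370706 ≈ 3.290072

3.2901


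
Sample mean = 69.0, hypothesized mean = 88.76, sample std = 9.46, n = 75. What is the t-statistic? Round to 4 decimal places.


t = (xbar - mu0) / (s/sqrt(n))
xbar - mu0 = 69.0 - 88.76 = -19.76
sqrt(75) ≈ 8.66025404
s/sqrt(n) = 9.46 / 8.66025404 ≈ 1.09234671
t = -19.76 / 1.09234671 ≈ -18.089495

-18.0895


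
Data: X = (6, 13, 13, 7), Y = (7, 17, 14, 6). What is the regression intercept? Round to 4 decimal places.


a = ybar - b*xbar, where b = sum((xi-xbar)(yi-ybar)) / sum((xi-xbar)^2)
n = 4, xbar = 39/4 = 9.75, ybar = 44/4 = 11
Sxy = sum((xi-xbar)(yi-ybar)) = 58
Sxx = sum((xi-xbar)^2) = 42.75
b = Sxy / Sxx = 232/171 ≈ 1.356725
a = 11 - 1.356725 * 9.75 = -127/57 ≈ -2.228070

-2.2281


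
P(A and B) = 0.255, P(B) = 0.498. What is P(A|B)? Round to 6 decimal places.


P(A|B) = P(A and B) / P(B) = 0.255 / 0.498 = 85/166 ≈ 0.51204819

0.512048


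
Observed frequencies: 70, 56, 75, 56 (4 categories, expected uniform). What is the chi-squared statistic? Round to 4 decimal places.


chi2 = sum((O-E)^2/E), E = total/4
total = 257, E = 257/4 = 64.25
(70 - 64.25)^2 / 64.25 = 33.0625 / 64.25 = 529/1028 ≈ 0.514591
(56 - 64.25)^2 / 64.25 = 68.0625 / 64.25 = 1089/1028 ≈ 1.059339
(75 - 64.25)^2 / 64.25 = 115.5625 / 64.25 = 1849/1028 ≈ 1.798638
(56 - 64.25)^2 / 64.25 = 68.0625 / 64.25 = 1089/1028 ≈ 1.059339
chi2 = 1139/257 ≈ 4.431907

4.4319


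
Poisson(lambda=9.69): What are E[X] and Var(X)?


E[X] = Var(X) = lambda = 9.69

9.69, 9.69


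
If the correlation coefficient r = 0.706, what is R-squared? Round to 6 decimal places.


R^2 = r^2 = (0.706)^2 = 0.498436

0.498436


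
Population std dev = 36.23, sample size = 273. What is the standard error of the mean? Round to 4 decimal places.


SE = sigma / sqrt(n)
sqrt(273) ≈ 16.522712
SE = 36.23 / 16.522712 ≈ 2.192739

2.1927


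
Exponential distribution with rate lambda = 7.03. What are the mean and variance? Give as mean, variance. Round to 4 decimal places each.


mean = 1/lam, var = 1/lam^2
mean = 1 / 7.03 = 100/703 ≈ 0.142248
lam^2 = 7.03^2 = 49.4209
var = 1 / 49.4209 ≈ 0.020234

0.1422, 0.0202


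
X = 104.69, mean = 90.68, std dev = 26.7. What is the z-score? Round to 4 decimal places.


z = (X - mu) / sigma
X - mu = 104.69 - 90.68 = 14.01
z = 14.01 / 26.7 = 467/890 ≈ 0.524719

0.5247


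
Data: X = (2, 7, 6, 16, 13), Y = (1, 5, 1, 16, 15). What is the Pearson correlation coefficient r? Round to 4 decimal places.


r = sum((xi-xbar)(yi-ybar)) / sqrt(sum((xi-xbar)^2) * sum((yi-ybar)^2))
n = 5, xbar = 44/5 = 8.8, ybar = 38/5 = 7.6
Sxy = sum((xi-xbar)(yi-ybar)) = 159.6
Sxx = sum((xi-xbar)^2) = 126.8
Syy = sum((yi-ybar)^2) = 219.2
sqrt(Sxx*Syy) ≈ 166.717006
r = Sxy / sqrt(Sxx*Syy) = 159.6 / 166.717006 ≈ 0.957311

0.9573


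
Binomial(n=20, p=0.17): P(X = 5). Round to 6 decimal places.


P = C(n,k) * p^k * (1-p)^(n-k)
C(20,5) = 15504
p^k = 0.17^5 = 0.0001419857
(1-p)^(n-k) = 0.83^15 ≈ 0.06111832
P = 15504 * 0.0001419857 * 0.06111832 ≈ 0.134543

0.134543


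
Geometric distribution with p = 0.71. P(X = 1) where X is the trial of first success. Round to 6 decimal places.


P = (1-p)^(k-1) * p
(1-p)^(k-1) = 0.29^0 = 1
P = 1 * 0.71 = 0.71

0.710000


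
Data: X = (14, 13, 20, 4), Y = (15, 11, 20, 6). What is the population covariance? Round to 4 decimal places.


Cov = (1/n)*sum((xi-xbar)(yi-ybar))
n = 4, xbar = 51/4 = 12.75, ybar = 52/4 = 13
sum((xi-xbar)(yi-ybar)) = 114
Cov = 114 / 4 = 28.5

28.5000


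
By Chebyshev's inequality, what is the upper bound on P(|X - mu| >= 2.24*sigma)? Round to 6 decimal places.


P <= 1/k^2
k^2 = 2.24^2 = 5.0176
1/k^2 = 1 / 5.0176 = 625/3136 ≈ 0.19929847

0.199298


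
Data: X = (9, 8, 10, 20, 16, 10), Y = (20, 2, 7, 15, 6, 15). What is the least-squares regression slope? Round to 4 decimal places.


b = sum((xi-xbar)(yi-ybar)) / sum((xi-xbar)^2)
n = 6, xbar = 73/6 ≈ 12.166667, ybar = 65/6 ≈ 10.833333
Sxy = sum((xi-xbar)(yi-ybar)) = 127/6 ≈ 21.166667
Sxx = sum((xi-xbar)^2) = 677/6 ≈ 112.833333
b = Sxy / Sxx = 127/677 ≈ 0.187592

0.1876


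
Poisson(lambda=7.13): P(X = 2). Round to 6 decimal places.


P = e^(-lam) * lam^k / k!
e^(-7.13) ≈ 0.0008007194
lam^k = 7.13^2 = 50.8369
k! = 2! = 2
P = 0.0008007194 * 50.8369 / 2 ≈ 0.020353

0.020353
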